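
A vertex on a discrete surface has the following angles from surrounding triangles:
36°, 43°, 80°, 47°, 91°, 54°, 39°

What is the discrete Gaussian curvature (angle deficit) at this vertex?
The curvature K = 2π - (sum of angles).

Sum of angles = 390°. K = 360° - 390° = -30° = -π/6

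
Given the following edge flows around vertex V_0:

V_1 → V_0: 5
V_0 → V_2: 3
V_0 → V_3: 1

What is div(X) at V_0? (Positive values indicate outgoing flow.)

Divergence = sum of outgoing flows = (-5) + 3 + 1 = -1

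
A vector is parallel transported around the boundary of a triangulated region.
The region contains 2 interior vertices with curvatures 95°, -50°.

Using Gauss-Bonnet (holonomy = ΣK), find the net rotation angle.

Holonomy = total enclosed curvature = 95° + (-50°) = 45°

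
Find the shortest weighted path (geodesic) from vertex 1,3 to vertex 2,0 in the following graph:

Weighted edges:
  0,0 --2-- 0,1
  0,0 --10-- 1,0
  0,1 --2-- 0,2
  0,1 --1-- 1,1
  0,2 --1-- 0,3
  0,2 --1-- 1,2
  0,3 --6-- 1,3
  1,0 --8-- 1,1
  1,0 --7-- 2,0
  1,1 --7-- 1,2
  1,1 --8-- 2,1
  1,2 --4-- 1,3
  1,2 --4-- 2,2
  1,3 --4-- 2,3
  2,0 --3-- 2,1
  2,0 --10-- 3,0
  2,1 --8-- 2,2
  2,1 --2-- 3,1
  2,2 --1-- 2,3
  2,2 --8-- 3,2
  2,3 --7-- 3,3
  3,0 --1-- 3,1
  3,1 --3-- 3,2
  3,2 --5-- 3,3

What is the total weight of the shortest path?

Shortest path: 1,3 → 2,3 → 2,2 → 2,1 → 2,0, total weight = 16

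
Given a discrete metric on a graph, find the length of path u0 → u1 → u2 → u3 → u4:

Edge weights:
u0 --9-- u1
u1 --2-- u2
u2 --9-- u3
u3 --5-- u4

Arc length = 9 + 2 + 9 + 5 = 25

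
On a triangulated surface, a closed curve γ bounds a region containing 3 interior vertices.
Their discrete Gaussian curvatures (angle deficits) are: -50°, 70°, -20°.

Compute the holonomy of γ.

Holonomy = total enclosed curvature = (-50°) + 70° + (-20°) = 0°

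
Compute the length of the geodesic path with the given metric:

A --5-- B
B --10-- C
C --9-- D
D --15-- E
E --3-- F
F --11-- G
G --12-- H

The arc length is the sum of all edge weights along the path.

Arc length = 5 + 10 + 9 + 15 + 3 + 11 + 12 = 65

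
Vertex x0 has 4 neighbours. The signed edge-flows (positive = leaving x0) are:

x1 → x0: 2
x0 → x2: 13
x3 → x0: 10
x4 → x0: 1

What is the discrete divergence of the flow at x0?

Divergence = sum of outgoing flows = (-2) + 13 + (-10) + (-1) = 0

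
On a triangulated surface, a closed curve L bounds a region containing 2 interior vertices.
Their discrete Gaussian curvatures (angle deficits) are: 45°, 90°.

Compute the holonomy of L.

Holonomy = total enclosed curvature = 45° + 90° = 135°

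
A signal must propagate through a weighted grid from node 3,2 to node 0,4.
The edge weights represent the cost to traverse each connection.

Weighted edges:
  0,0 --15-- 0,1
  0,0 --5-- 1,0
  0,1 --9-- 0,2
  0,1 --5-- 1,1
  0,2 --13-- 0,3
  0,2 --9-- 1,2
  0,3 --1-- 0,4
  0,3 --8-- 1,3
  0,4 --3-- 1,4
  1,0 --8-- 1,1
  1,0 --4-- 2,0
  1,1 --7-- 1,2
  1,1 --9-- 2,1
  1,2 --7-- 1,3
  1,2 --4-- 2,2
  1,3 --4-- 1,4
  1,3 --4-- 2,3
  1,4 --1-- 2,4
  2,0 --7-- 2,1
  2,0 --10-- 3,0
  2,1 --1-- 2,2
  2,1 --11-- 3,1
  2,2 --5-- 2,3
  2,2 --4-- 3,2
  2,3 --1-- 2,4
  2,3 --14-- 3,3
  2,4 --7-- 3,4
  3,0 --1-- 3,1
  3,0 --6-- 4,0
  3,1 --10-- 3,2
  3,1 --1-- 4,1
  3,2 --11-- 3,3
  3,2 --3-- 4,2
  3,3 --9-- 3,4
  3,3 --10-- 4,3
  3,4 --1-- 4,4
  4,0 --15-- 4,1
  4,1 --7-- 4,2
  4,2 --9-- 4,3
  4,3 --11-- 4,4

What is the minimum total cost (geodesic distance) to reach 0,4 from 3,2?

Shortest path: 3,2 → 2,2 → 2,3 → 2,4 → 1,4 → 0,4, total weight = 14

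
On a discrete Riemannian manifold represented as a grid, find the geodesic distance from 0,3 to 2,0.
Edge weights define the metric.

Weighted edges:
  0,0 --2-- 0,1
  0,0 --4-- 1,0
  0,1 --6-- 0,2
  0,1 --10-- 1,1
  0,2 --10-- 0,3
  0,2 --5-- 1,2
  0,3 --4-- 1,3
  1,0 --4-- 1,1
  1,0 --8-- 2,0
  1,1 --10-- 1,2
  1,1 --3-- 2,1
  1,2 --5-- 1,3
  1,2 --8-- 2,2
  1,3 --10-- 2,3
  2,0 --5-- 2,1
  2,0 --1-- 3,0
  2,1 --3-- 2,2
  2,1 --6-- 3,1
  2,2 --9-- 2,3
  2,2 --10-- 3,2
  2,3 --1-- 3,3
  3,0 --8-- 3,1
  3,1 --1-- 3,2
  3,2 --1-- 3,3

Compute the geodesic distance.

Shortest path: 0,3 → 1,3 → 1,2 → 2,2 → 2,1 → 2,0, total weight = 25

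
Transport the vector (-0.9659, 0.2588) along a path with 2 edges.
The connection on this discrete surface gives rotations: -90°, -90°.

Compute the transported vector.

Total rotation: (-90°) + (-90°) = -180° ≡ 180° (mod 360°). Final vector: (0.9659, -0.2588)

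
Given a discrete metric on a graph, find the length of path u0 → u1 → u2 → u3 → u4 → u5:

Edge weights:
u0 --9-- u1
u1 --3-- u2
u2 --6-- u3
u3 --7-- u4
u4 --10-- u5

Arc length = 9 + 3 + 6 + 7 + 10 = 35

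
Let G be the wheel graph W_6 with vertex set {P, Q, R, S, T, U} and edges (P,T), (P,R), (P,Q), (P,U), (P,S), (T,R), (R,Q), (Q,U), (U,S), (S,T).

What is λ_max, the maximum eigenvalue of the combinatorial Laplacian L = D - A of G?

The wheel W_6 is the join K_1 ∨ C_5 (a hub joined to every vertex of a cycle of length 5). For a join G ∨ H (G on p vertices, H on q vertices) the Laplacian spectrum is 0, p+q, the eigenvalues of L(G) other than one 0 each shifted by +q, and the eigenvalues of L(H) other than one 0 each shifted by +p. With G = K_1 (p = 1, nothing left after dropping its 0) and H = C_5 (q = 5, eigenvalues 2 − 2cos(2πk/5), k = 0, …, 4; drop k = 0), the spectrum of W_6 is 0, 6, and 1 + (2 − 2cos(2πk/5)) = 3 − 2cos(2πk/5) for k = 1, …, 4:
k=1: 3 − 2cos(2π/5) = 2.382; k=2: 3 − 2cos(4π/5) = 4.618; k=3: 3 − 2cos(6π/5) = 4.618; k=4: 3 − 2cos(8π/5) = 2.382.
Laplacian eigenvalues: [0.0, 2.382, 2.382, 4.618, 4.618, 6.0]. Largest eigenvalue (spectral radius) = 6.0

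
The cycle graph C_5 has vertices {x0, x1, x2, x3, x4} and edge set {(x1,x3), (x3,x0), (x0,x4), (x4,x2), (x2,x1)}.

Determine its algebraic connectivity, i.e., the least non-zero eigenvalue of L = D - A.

The cycle graph C_n has Laplacian eigenvalues λ_k = 2 − 2cos(2πk/n), k = 0, 1, …, n−1. Here n = 5:
k=0: 2 − 2cos(0) = 0.0; k=1: 2 − 2cos(2π/5) = 1.382; k=2: 2 − 2cos(4π/5) = 3.618; k=3: 2 − 2cos(6π/5) = 3.618; k=4: 2 − 2cos(8π/5) = 1.382.
Laplacian eigenvalues: [0.0, 1.382, 1.382, 3.618, 3.618]. Algebraic connectivity (smallest non-zero eigenvalue) = 1.382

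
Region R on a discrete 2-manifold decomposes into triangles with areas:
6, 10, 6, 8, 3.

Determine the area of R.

6 + 10 + 6 + 8 + 3 = 33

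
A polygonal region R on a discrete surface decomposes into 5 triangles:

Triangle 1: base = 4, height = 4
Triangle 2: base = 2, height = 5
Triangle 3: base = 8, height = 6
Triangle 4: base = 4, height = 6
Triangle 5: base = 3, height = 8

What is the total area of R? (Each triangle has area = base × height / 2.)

(1/2)×4×4 + (1/2)×2×5 + (1/2)×8×6 + (1/2)×4×6 + (1/2)×3×8 = 61.0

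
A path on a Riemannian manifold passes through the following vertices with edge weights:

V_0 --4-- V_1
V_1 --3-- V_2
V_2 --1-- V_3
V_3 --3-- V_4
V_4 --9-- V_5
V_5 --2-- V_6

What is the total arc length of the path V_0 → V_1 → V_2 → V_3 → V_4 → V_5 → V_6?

Arc length = 4 + 3 + 1 + 3 + 9 + 2 = 22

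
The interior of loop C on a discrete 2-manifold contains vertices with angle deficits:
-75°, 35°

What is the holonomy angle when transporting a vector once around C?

Holonomy = total enclosed curvature = (-75°) + 35° = -40°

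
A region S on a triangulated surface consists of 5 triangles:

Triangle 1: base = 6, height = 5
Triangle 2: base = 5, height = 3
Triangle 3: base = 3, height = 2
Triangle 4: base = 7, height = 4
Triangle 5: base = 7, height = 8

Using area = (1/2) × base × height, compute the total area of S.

(1/2)×6×5 + (1/2)×5×3 + (1/2)×3×2 + (1/2)×7×4 + (1/2)×7×8 = 67.5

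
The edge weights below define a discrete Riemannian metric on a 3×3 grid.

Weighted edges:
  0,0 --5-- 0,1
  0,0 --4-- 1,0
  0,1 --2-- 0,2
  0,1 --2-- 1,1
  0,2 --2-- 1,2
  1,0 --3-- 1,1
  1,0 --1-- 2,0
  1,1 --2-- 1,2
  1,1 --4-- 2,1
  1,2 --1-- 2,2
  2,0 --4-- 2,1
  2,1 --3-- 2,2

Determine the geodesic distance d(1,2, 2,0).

Shortest path: 1,2 → 1,1 → 1,0 → 2,0, total weight = 6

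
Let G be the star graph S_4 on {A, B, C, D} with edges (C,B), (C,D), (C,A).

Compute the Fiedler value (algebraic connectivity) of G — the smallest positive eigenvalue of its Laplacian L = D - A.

The star S_4 is the complete bipartite graph K_{1,3} (one hub of degree 3, 3 leaves of degree 1). The Laplacian spectrum of K_{p,q} is 0, p (multiplicity q−1), q (multiplicity p−1), p+q. With p = 1, q = 3: 0 once, 1 with multiplicity 2, and 4 once. (Check: trace L = sum of degrees = 6 = 2·1 + 4.)
Laplacian eigenvalues: [0.0, 1.0, 1.0, 4.0]. Algebraic connectivity (smallest non-zero eigenvalue) = 1.0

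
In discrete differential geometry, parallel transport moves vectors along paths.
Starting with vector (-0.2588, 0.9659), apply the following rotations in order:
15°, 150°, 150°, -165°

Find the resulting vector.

Total rotation: 15° + 150° + 150° + (-165°) = 150°. Final vector: (-0.2588, -0.9659)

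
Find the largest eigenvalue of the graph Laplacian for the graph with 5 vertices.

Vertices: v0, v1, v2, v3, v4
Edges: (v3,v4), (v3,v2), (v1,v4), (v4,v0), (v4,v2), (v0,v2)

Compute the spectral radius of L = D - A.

Degrees: deg(v0) = 2, deg(v1) = 1, deg(v2) = 3, deg(v3) = 2, deg(v4) = 4.
L = D − A with rows/columns ordered (v0, v1, v2, v3, v4):
  [ 2,  0, -1,  0, -1]
  [ 0,  1,  0,  0, -1]
  [-1,  0,  3, -1, -1]
  [ 0,  0, -1,  2, -1]
  [-1, -1, -1, -1,  4]
Characteristic polynomial: det(λI − L) = λ(λ − 1)(λ − 2)(λ − 4)(λ − 5).
Roots: λ = 0; (λ − 1) = 0 ⇒ λ = 1; (λ − 2) = 0 ⇒ λ = 2; (λ − 4) = 0 ⇒ λ = 4; (λ − 5) = 0 ⇒ λ = 5.
(Check: the roots sum (with multiplicity) to 12, matching trace L = Σdeg = 2·6 = 12.)
Laplacian eigenvalues: [0.0, 1.0, 2.0, 4.0, 5.0]. Largest eigenvalue (spectral radius) = 5.0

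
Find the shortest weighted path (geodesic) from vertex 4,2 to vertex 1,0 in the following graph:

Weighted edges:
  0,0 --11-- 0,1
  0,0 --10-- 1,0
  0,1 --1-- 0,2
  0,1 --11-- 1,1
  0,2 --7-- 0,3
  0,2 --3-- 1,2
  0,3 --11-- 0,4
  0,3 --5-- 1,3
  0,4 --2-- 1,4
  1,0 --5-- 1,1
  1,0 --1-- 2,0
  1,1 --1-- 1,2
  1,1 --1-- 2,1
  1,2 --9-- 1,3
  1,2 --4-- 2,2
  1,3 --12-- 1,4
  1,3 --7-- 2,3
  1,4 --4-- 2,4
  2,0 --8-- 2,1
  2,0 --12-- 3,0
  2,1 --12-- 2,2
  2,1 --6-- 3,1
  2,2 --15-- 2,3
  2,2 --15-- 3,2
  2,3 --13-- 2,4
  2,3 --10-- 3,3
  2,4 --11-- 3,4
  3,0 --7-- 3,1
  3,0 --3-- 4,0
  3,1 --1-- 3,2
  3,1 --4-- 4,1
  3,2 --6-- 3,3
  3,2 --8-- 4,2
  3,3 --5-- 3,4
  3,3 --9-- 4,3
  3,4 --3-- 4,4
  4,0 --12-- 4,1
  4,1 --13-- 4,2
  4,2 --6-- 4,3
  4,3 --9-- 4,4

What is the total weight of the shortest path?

Shortest path: 4,2 → 3,2 → 3,1 → 2,1 → 1,1 → 1,0, total weight = 21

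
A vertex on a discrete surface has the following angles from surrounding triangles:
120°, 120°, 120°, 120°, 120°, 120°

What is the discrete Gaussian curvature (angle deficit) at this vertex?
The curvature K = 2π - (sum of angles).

Sum of angles = 720°. K = 360° - 720° = -360° = -2π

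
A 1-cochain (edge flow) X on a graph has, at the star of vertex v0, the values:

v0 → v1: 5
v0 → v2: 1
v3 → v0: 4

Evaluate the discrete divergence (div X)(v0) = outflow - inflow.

Divergence = sum of outgoing flows = 5 + 1 + (-4) = 2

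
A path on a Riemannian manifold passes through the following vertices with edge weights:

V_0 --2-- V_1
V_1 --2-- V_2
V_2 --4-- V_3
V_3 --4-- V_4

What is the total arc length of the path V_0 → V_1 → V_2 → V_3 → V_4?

Arc length = 2 + 2 + 4 + 4 = 12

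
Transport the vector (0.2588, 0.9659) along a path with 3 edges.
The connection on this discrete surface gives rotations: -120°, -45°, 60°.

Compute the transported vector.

Total rotation: (-120°) + (-45°) + 60° = -105°. Final vector: (0.8660, -0.5000)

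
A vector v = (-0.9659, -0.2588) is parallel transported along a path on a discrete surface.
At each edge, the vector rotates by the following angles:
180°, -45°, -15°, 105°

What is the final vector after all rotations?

Total rotation: 180° + (-45°) + (-15°) + 105° = 225° ≡ -135° (mod 360°). Final vector: (0.5000, 0.8660)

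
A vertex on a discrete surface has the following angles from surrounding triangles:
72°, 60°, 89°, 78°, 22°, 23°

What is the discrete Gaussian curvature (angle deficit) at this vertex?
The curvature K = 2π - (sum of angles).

Sum of angles = 344°. K = 360° - 344° = 16° = 4π/45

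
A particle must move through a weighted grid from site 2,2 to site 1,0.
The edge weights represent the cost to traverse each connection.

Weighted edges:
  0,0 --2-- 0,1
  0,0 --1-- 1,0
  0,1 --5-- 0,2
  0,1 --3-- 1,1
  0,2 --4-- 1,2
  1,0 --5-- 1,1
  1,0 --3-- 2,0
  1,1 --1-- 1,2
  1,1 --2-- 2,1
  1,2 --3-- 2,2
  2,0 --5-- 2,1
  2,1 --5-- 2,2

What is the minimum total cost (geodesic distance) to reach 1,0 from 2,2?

Shortest path: 2,2 → 1,2 → 1,1 → 1,0, total weight = 9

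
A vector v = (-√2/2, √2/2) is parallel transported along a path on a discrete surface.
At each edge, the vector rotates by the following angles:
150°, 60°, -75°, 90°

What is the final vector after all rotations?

Total rotation: 150° + 60° + (-75°) + 90° = 225° ≡ -135° (mod 360°). Final vector: (1, 0)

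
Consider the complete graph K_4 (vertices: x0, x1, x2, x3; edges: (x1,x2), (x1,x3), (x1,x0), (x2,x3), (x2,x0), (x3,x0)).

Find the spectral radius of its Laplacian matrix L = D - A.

For the complete graph K_n, L = nI − J (J = all-ones matrix). J has eigenvalues n (once, eigenvector 𝟙) and 0 (multiplicity n−1), so L has eigenvalues 0 (once) and n (multiplicity n−1). Here n = 4: eigenvalue 0 once and 4 with multiplicity 3.
Laplacian eigenvalues: [0.0, 4.0, 4.0, 4.0]. Largest eigenvalue (spectral radius) = 4.0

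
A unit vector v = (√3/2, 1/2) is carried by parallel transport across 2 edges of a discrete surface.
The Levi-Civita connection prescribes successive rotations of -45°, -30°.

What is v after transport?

Total rotation: (-45°) + (-30°) = -75°. Final vector: (0.7071, -0.7071)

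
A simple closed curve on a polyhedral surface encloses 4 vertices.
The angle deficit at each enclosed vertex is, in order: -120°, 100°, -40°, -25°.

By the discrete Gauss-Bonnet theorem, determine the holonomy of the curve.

Holonomy = total enclosed curvature = (-120°) + 100° + (-40°) + (-25°) = -85°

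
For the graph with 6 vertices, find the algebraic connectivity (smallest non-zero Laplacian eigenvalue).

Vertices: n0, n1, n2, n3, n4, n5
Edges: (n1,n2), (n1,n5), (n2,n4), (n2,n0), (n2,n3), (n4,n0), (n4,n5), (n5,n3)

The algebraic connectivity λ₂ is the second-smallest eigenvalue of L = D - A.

Degrees: deg(n0) = 2, deg(n1) = 2, deg(n2) = 4, deg(n3) = 2, deg(n4) = 3, deg(n5) = 3.
L = D − A with rows/columns ordered (n0, n1, n2, n3, n4, n5):
  [ 2,  0, -1,  0, -1,  0]
  [ 0,  2, -1,  0,  0, -1]
  [-1, -1,  4, -1, -1,  0]
  [ 0,  0, -1,  2,  0, -1]
  [-1,  0, -1,  0,  3, -1]
  [ 0, -1,  0, -1, -1,  3]
Characteristic polynomial: det(λI − L) = λ(λ² − 7λ + 8)(λ − 2)(λ − 3)(λ − 4).
Roots: λ = 0; (λ² − 7λ + 8) = 0 ⇒ λ = (7 ± √17)/2 ≈ 1.4384, 5.5616; (λ − 2) = 0 ⇒ λ = 2; (λ − 3) = 0 ⇒ λ = 3; (λ − 4) = 0 ⇒ λ = 4.
(Check: the roots sum (with multiplicity) to 16, matching trace L = Σdeg = 2·8 = 16.)
Laplacian eigenvalues: [0.0, 1.4384, 2.0, 3.0, 4.0, 5.5616]. Algebraic connectivity (smallest non-zero eigenvalue) = 1.4384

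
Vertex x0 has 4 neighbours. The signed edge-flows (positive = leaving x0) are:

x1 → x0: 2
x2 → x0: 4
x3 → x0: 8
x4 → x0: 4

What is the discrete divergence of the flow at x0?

Divergence = sum of outgoing flows = (-2) + (-4) + (-8) + (-4) = -18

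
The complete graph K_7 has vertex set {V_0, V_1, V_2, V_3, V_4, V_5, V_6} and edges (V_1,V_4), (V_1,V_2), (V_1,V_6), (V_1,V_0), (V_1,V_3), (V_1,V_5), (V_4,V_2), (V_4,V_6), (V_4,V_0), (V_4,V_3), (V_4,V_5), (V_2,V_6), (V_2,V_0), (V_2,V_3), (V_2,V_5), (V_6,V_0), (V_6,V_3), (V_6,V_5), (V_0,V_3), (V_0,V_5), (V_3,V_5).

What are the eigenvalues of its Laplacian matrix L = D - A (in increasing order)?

For the complete graph K_n, L = nI − J (J = all-ones matrix). J has eigenvalues n (once, eigenvector 𝟙) and 0 (multiplicity n−1), so L has eigenvalues 0 (once) and n (multiplicity n−1). Here n = 7: eigenvalue 0 once and 7 with multiplicity 6.
Laplacian eigenvalues (increasing order): [0.0, 7.0, 7.0, 7.0, 7.0, 7.0, 7.0]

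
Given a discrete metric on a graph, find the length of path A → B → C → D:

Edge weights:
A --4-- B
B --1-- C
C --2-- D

Arc length = 4 + 1 + 2 = 7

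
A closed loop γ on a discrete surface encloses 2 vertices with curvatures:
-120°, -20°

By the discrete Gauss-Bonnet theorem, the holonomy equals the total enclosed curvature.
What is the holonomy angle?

Holonomy = total enclosed curvature = (-120°) + (-20°) = -140°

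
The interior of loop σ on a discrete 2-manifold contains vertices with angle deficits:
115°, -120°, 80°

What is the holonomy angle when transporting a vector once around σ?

Holonomy = total enclosed curvature = 115° + (-120°) + 80° = 75°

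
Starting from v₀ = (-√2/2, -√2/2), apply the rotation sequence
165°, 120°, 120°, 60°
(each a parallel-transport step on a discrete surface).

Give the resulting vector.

Total rotation: 165° + 120° + 120° + 60° = 465° ≡ 105° (mod 360°). Final vector: (0.8660, -0.5000)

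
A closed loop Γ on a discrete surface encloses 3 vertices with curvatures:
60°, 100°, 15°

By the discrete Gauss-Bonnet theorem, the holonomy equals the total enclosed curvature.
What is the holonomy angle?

Holonomy = total enclosed curvature = 60° + 100° + 15° = 175°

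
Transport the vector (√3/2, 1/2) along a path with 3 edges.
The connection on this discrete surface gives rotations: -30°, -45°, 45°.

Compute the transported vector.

Total rotation: (-30°) + (-45°) + 45° = -30°. Final vector: (1, 0)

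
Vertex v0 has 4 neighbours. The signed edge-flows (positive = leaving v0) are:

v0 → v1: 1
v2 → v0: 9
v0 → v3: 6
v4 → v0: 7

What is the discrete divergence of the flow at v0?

Divergence = sum of outgoing flows = 1 + (-9) + 6 + (-7) = -9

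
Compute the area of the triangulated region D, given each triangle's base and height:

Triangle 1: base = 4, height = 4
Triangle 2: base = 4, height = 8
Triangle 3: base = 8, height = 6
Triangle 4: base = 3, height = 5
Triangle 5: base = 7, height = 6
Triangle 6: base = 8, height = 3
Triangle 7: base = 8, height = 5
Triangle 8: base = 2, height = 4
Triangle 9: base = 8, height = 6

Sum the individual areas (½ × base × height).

(1/2)×4×4 + (1/2)×4×8 + (1/2)×8×6 + (1/2)×3×5 + (1/2)×7×6 + (1/2)×8×3 + (1/2)×8×5 + (1/2)×2×4 + (1/2)×8×6 = 136.5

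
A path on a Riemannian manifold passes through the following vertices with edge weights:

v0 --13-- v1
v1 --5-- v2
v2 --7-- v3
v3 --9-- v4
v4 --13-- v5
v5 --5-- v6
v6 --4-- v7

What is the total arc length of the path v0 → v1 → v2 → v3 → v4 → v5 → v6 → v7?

Arc length = 13 + 5 + 7 + 9 + 13 + 5 + 4 = 56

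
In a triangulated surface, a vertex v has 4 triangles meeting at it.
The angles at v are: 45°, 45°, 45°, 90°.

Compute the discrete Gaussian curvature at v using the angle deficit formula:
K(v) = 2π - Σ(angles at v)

Sum of angles = 225°. K = 360° - 225° = 135°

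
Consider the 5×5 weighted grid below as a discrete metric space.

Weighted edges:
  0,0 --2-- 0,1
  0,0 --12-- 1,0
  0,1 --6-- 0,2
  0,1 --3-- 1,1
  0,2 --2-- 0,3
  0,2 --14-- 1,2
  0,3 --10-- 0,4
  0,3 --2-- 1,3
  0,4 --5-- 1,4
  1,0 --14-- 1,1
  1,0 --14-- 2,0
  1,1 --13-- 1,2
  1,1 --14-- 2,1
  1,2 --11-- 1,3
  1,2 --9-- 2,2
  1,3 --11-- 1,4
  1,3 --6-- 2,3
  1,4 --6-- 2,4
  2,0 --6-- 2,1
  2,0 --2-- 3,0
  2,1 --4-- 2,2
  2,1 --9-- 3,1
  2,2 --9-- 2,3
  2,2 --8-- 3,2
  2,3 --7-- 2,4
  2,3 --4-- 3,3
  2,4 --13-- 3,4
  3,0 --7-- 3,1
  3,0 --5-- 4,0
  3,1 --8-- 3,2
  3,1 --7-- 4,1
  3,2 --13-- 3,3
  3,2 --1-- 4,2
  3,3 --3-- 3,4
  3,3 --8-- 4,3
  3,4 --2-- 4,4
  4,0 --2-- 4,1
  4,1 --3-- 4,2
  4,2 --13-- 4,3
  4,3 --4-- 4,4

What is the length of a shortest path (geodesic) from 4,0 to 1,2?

Shortest path: 4,0 → 4,1 → 4,2 → 3,2 → 2,2 → 1,2, total weight = 23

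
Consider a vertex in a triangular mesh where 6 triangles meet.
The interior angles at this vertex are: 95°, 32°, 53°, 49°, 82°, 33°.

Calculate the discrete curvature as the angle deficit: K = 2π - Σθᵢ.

Sum of angles = 344°. K = 360° - 344° = 16° = 4π/45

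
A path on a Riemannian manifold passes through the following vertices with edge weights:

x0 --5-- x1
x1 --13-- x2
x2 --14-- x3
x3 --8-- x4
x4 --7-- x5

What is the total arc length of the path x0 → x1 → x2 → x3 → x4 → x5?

Arc length = 5 + 13 + 14 + 8 + 7 = 47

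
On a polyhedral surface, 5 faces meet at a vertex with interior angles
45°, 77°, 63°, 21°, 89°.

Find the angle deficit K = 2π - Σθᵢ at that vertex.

Sum of angles = 295°. K = 360° - 295° = 65° = 13π/36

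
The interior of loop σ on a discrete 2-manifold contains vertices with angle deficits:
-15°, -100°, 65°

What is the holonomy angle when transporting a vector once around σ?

Holonomy = total enclosed curvature = (-15°) + (-100°) + 65° = -50°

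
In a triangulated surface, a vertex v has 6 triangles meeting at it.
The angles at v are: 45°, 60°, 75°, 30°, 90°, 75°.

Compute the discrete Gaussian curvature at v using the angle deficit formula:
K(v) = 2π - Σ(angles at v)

Sum of angles = 375°. K = 360° - 375° = -15°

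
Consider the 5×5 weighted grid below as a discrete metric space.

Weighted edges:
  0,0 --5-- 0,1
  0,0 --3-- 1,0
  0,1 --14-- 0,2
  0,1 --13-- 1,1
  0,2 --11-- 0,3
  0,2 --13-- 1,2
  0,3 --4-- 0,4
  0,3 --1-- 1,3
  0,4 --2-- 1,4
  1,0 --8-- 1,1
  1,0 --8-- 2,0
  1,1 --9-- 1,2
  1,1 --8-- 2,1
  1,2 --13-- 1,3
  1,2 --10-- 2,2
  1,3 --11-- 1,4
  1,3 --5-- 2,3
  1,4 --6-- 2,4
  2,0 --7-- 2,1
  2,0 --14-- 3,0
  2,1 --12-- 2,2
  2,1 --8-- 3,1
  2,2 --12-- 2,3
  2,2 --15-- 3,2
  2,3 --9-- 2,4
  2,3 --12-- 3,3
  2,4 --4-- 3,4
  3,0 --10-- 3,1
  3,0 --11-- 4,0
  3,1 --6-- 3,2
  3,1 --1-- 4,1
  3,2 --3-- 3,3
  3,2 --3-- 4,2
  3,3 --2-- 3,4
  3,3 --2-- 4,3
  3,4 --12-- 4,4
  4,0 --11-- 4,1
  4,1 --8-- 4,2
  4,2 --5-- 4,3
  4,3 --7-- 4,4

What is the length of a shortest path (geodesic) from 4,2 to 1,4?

Shortest path: 4,2 → 3,2 → 3,3 → 3,4 → 2,4 → 1,4, total weight = 18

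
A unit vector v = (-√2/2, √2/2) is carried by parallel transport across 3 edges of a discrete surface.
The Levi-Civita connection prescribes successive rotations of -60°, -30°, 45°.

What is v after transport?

Total rotation: (-60°) + (-30°) + 45° = -45°. Final vector: (0, 1)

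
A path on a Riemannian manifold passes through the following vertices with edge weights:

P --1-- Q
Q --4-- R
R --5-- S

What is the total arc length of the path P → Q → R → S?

Arc length = 1 + 4 + 5 = 10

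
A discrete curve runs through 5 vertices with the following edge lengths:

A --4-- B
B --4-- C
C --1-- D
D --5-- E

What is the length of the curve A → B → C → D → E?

Arc length = 4 + 4 + 1 + 5 = 14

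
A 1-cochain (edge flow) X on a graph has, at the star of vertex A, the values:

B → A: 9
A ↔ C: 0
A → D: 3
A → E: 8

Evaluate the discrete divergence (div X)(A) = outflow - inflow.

Divergence = sum of outgoing flows = (-9) + 0 + 3 + 8 = 2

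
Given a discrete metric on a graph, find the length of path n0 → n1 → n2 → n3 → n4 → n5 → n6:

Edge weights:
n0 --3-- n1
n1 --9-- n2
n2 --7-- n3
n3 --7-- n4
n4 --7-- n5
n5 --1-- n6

Arc length = 3 + 9 + 7 + 7 + 7 + 1 = 34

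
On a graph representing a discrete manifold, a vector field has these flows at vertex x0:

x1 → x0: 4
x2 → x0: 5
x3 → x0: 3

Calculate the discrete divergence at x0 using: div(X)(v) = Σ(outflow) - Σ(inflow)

Divergence = sum of outgoing flows = (-4) + (-5) + (-3) = -12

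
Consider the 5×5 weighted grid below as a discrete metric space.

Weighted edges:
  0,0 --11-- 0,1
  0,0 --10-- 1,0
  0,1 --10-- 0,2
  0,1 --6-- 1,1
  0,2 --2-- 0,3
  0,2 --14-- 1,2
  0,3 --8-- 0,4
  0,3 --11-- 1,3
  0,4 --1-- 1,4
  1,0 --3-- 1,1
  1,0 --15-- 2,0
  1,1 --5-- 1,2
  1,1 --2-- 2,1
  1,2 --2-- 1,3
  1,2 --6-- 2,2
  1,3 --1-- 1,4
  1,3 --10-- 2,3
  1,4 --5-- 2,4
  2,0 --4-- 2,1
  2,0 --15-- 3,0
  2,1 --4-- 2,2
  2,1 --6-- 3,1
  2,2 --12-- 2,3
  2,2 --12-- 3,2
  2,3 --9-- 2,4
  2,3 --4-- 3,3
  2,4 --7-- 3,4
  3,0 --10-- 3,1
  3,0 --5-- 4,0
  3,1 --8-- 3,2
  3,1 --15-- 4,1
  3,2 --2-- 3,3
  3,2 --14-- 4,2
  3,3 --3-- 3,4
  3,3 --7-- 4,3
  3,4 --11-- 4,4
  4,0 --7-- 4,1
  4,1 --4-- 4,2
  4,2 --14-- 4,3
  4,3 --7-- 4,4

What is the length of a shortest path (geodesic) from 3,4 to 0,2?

Shortest path: 3,4 → 2,4 → 1,4 → 0,4 → 0,3 → 0,2, total weight = 23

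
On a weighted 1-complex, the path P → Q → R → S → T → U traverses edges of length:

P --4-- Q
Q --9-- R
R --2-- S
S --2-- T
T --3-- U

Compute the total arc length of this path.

Arc length = 4 + 9 + 2 + 2 + 3 = 20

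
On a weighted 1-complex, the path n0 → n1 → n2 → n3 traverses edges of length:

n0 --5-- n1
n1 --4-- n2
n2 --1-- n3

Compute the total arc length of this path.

Arc length = 5 + 4 + 1 = 10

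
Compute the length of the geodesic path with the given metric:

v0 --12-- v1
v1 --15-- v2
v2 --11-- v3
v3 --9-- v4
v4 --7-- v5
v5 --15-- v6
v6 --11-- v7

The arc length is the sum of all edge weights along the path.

Arc length = 12 + 15 + 11 + 9 + 7 + 15 + 11 = 80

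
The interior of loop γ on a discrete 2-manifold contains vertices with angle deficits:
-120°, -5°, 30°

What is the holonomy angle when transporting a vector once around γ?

Holonomy = total enclosed curvature = (-120°) + (-5°) + 30° = -95°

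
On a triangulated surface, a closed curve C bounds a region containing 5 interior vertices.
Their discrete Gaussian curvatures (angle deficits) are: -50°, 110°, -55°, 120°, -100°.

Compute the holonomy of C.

Holonomy = total enclosed curvature = (-50°) + 110° + (-55°) + 120° + (-100°) = 25°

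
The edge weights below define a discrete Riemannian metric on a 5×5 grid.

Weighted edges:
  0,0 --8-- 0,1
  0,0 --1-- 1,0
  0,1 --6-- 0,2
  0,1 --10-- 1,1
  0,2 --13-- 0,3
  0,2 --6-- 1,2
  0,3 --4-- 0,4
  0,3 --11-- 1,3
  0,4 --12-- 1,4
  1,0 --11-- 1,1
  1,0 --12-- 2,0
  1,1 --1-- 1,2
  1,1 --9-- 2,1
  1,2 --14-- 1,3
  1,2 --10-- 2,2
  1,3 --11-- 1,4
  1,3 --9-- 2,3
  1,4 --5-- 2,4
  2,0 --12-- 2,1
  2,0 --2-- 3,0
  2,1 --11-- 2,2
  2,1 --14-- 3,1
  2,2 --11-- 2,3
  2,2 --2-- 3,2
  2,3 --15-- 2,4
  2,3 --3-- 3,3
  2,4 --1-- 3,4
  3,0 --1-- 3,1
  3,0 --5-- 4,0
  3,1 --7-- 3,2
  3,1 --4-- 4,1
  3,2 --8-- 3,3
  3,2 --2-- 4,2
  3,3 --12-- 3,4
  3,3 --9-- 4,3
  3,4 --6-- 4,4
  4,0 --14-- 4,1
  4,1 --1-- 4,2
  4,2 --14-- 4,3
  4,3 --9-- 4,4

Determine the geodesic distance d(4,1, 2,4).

Shortest path: 4,1 → 4,2 → 3,2 → 3,3 → 3,4 → 2,4, total weight = 24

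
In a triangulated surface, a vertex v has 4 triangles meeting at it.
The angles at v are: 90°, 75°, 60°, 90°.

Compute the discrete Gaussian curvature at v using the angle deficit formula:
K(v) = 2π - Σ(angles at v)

Sum of angles = 315°. K = 360° - 315° = 45°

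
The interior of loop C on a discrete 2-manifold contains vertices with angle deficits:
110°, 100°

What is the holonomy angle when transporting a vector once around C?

Holonomy = total enclosed curvature = 110° + 100° = 210°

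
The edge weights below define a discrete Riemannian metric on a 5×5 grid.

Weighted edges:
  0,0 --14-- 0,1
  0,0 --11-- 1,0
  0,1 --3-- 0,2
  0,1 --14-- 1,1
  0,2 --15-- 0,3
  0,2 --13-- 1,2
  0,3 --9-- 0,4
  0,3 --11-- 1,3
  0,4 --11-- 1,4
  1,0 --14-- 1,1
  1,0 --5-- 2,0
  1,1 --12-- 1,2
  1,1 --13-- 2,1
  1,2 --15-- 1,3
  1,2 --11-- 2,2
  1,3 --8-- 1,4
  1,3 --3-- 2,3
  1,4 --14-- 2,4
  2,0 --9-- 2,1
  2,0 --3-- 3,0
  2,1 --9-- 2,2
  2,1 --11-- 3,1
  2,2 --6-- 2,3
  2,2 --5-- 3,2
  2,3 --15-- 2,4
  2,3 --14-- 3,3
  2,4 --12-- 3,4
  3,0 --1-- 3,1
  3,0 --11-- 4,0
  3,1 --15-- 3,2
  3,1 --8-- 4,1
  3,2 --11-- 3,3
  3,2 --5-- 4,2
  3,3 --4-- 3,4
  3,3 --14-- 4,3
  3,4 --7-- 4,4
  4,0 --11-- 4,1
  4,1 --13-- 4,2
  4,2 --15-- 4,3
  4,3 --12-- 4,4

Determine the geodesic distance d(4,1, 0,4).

Shortest path: 4,1 → 4,2 → 3,2 → 2,2 → 2,3 → 1,3 → 1,4 → 0,4, total weight = 51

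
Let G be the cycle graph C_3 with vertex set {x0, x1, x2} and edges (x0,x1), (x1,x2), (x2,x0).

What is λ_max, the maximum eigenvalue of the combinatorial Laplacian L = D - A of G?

The cycle graph C_n has Laplacian eigenvalues λ_k = 2 − 2cos(2πk/n), k = 0, 1, …, n−1. Here n = 3:
k=0: 2 − 2cos(0) = 0.0; k=1: 2 − 2cos(2π/3) = 3.0; k=2: 2 − 2cos(4π/3) = 3.0.
Laplacian eigenvalues: [0.0, 3.0, 3.0]. Largest eigenvalue (spectral radius) = 3.0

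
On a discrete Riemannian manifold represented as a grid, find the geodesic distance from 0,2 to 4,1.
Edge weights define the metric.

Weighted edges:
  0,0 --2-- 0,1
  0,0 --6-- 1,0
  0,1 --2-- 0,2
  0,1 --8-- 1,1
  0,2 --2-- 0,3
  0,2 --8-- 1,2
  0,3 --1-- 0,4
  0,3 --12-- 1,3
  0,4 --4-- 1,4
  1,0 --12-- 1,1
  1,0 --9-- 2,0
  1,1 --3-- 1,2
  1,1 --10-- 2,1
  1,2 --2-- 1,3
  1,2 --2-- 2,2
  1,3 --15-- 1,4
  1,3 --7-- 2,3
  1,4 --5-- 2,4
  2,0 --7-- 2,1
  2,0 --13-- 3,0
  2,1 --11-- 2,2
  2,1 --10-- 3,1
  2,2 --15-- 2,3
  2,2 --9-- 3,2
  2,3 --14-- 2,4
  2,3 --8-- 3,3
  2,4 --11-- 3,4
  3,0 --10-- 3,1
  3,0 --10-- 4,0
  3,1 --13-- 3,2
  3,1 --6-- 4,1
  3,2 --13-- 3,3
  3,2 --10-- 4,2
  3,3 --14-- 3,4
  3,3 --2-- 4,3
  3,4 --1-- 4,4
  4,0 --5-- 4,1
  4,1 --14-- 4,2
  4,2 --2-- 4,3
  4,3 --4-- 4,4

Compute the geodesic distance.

Shortest path: 0,2 → 0,1 → 1,1 → 2,1 → 3,1 → 4,1, total weight = 36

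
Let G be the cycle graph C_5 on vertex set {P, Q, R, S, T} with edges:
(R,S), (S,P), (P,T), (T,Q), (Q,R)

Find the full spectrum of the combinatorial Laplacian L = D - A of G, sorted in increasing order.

The cycle graph C_n has Laplacian eigenvalues λ_k = 2 − 2cos(2πk/n), k = 0, 1, …, n−1. Here n = 5:
k=0: 2 − 2cos(0) = 0.0; k=1: 2 − 2cos(2π/5) = 1.382; k=2: 2 − 2cos(4π/5) = 3.618; k=3: 2 − 2cos(6π/5) = 3.618; k=4: 2 − 2cos(8π/5) = 1.382.
Laplacian eigenvalues (increasing order): [0.0, 1.382, 1.382, 3.618, 3.618]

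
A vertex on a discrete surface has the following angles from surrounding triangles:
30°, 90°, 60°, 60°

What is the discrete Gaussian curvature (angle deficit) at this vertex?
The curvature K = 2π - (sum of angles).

Sum of angles = 240°. K = 360° - 240° = 120° = 2π/3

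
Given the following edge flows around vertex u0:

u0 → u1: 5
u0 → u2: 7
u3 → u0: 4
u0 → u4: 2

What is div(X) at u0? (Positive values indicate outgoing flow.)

Divergence = sum of outgoing flows = 5 + 7 + (-4) + 2 = 10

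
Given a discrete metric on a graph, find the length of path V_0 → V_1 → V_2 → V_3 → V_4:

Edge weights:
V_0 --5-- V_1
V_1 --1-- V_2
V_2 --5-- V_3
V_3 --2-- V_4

Arc length = 5 + 1 + 5 + 2 = 13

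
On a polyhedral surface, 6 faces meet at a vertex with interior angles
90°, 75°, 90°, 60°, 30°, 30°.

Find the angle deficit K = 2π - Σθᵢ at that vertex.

Sum of angles = 375°. K = 360° - 375° = -15° = -π/12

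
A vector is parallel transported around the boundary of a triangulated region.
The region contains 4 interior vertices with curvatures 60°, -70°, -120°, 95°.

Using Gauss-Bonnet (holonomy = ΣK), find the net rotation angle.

Holonomy = total enclosed curvature = 60° + (-70°) + (-120°) + 95° = -35°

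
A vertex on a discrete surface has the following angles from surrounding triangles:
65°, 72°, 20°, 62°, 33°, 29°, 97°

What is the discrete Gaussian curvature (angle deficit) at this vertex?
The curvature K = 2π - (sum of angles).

Sum of angles = 378°. K = 360° - 378° = -18° = -π/10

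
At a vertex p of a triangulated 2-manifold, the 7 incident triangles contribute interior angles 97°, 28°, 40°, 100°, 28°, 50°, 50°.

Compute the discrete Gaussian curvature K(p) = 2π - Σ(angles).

Sum of angles = 393°. K = 360° - 393° = -33° = -11π/60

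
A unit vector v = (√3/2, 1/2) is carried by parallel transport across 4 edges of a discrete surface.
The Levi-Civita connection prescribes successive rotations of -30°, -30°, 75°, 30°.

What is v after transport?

Total rotation: (-30°) + (-30°) + 75° + 30° = 45°. Final vector: (0.2588, 0.9659)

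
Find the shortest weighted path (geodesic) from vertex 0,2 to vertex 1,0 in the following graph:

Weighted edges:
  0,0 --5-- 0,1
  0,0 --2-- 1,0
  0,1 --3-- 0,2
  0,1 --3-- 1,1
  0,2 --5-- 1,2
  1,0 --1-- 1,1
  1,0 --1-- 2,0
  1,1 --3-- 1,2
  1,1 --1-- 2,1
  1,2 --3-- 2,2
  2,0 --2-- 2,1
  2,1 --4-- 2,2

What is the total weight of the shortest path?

Shortest path: 0,2 → 0,1 → 1,1 → 1,0, total weight = 7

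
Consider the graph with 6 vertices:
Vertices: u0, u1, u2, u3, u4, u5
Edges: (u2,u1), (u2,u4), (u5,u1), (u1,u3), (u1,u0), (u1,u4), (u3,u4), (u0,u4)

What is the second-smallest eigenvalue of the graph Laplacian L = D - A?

Degrees: deg(u0) = 2, deg(u1) = 5, deg(u2) = 2, deg(u3) = 2, deg(u4) = 4, deg(u5) = 1.
L = D − A with rows/columns ordered (u0, u1, u2, u3, u4, u5):
  [ 2, -1,  0,  0, -1,  0]
  [-1,  5, -1, -1, -1, -1]
  [ 0, -1,  2,  0, -1,  0]
  [ 0, -1,  0,  2, -1,  0]
  [-1, -1, -1, -1,  4,  0]
  [ 0, -1,  0,  0,  0,  1]
Characteristic polynomial: det(λI − L) = λ(λ − 1)(λ − 2)²(λ − 5)(λ − 6).
Roots: λ = 0; (λ − 1) = 0 ⇒ λ = 1; (λ − 2) = 0 ⇒ λ = 2 (multiplicity 2); (λ − 5) = 0 ⇒ λ = 5; (λ − 6) = 0 ⇒ λ = 6.
(Check: the roots sum (with multiplicity) to 16, matching trace L = Σdeg = 2·8 = 16.)
Laplacian eigenvalues: [0.0, 1.0, 2.0, 2.0, 5.0, 6.0]. Algebraic connectivity (smallest non-zero eigenvalue) = 1.0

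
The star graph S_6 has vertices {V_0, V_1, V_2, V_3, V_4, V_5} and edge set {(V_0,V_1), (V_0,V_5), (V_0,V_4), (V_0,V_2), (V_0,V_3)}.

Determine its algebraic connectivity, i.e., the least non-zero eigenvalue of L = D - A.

The star S_6 is the complete bipartite graph K_{1,5} (one hub of degree 5, 5 leaves of degree 1). The Laplacian spectrum of K_{p,q} is 0, p (multiplicity q−1), q (multiplicity p−1), p+q. With p = 1, q = 5: 0 once, 1 with multiplicity 4, and 6 once. (Check: trace L = sum of degrees = 10 = 4·1 + 6.)
Laplacian eigenvalues: [0.0, 1.0, 1.0, 1.0, 1.0, 6.0]. Algebraic connectivity (smallest non-zero eigenvalue) = 1.0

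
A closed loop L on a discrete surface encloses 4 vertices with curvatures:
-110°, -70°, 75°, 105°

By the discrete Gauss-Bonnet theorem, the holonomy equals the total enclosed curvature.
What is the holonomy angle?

Holonomy = total enclosed curvature = (-110°) + (-70°) + 75° + 105° = 0°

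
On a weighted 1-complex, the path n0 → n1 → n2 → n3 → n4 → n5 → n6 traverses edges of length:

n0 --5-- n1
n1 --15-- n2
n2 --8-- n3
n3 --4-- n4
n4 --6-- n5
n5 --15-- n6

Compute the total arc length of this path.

Arc length = 5 + 15 + 8 + 4 + 6 + 15 = 53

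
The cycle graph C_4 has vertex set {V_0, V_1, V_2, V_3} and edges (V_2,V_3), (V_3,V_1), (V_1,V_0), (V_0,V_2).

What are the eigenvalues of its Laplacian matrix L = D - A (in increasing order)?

The cycle graph C_n has Laplacian eigenvalues λ_k = 2 − 2cos(2πk/n), k = 0, 1, …, n−1. Here n = 4:
k=0: 2 − 2cos(0) = 0.0; k=1: 2 − 2cos(π/2) = 2.0; k=2: 2 − 2cos(π) = 4.0; k=3: 2 − 2cos(3π/2) = 2.0.
Laplacian eigenvalues (increasing order): [0.0, 2.0, 2.0, 4.0]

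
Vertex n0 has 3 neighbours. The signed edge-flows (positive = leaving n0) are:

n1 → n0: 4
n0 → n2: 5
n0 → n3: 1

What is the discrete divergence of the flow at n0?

Divergence = sum of outgoing flows = (-4) + 5 + 1 = 2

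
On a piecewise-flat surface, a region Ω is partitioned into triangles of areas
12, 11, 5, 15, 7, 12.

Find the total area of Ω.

12 + 11 + 5 + 15 + 7 + 12 = 62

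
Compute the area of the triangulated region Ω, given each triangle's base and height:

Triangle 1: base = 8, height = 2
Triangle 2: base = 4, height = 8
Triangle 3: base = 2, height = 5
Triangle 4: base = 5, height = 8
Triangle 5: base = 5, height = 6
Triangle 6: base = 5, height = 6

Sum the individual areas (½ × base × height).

(1/2)×8×2 + (1/2)×4×8 + (1/2)×2×5 + (1/2)×5×8 + (1/2)×5×6 + (1/2)×5×6 = 79.0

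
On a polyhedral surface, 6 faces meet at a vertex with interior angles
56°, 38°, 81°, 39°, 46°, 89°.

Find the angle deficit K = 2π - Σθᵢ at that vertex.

Sum of angles = 349°. K = 360° - 349° = 11° = 11π/180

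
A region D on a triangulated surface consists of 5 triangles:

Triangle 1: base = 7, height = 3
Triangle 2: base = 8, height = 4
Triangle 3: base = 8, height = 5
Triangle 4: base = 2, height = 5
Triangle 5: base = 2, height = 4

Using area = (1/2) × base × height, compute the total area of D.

(1/2)×7×3 + (1/2)×8×4 + (1/2)×8×5 + (1/2)×2×5 + (1/2)×2×4 = 55.5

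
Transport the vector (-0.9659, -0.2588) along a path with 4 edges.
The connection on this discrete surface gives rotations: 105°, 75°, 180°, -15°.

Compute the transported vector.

Total rotation: 105° + 75° + 180° + (-15°) = 345° ≡ -15° (mod 360°). Final vector: (-1, 0)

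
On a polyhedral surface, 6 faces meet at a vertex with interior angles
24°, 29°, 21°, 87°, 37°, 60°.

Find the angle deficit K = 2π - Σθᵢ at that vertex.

Sum of angles = 258°. K = 360° - 258° = 102° = 17π/30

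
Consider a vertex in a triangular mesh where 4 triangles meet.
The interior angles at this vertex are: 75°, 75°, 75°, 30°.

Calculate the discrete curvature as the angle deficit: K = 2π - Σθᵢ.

Sum of angles = 255°. K = 360° - 255° = 105°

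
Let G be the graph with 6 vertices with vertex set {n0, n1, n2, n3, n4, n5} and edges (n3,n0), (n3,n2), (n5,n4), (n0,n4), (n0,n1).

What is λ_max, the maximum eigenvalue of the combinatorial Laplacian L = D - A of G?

Degrees: deg(n0) = 3, deg(n1) = 1, deg(n2) = 1, deg(n3) = 2, deg(n4) = 2, deg(n5) = 1.
L = D − A with rows/columns ordered (n0, n1, n2, n3, n4, n5):
  [ 3, -1,  0, -1, -1,  0]
  [-1,  1,  0,  0,  0,  0]
  [ 0,  0,  1, -1,  0,  0]
  [-1,  0, -1,  2,  0,  0]
  [-1,  0,  0,  0,  2, -1]
  [ 0,  0,  0,  0, -1,  1]
Characteristic polynomial: det(λI − L) = λ(λ² − 3λ + 1)(λ² − 5λ + 3)(λ − 2).
Roots: λ = 0; (λ² − 3λ + 1) = 0 ⇒ λ = (3 ± √5)/2 ≈ 0.382, 2.618; (λ² − 5λ + 3) = 0 ⇒ λ = (5 ± √13)/2 ≈ 0.6972, 4.3028; (λ − 2) = 0 ⇒ λ = 2.
(Check: the roots sum (with multiplicity) to 10, matching trace L = Σdeg = 2·5 = 10.)
Laplacian eigenvalues: [0.0, 0.382, 0.6972, 2.0, 2.618, 4.3028]. Largest eigenvalue (spectral radius) = 4.3028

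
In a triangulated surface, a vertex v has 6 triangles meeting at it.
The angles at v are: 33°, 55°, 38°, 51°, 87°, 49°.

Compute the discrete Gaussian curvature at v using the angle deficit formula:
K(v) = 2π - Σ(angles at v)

Sum of angles = 313°. K = 360° - 313° = 47° = 47π/180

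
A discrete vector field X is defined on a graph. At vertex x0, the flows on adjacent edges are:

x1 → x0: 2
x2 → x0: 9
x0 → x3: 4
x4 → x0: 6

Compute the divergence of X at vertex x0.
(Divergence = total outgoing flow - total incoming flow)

Divergence = sum of outgoing flows = (-2) + (-9) + 4 + (-6) = -13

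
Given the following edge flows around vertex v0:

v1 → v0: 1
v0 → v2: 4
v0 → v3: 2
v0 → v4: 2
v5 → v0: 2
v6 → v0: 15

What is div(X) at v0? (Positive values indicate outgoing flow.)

Divergence = sum of outgoing flows = (-1) + 4 + 2 + 2 + (-2) + (-15) = -10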